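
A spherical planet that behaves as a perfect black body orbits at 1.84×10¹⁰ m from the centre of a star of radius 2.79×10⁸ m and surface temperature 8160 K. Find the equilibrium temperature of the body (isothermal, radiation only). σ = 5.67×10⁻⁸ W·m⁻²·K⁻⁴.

T ≈ 711 K

The star's surface emits σT_*⁴; at distance d the flux is S = σT_*⁴(R_*/d)².
S = 5.67×10⁻⁸·(8160)⁴·(2.79×10⁸/1.84×10¹⁰)² = 57800 W/m².
For an isothermal sphere T⁴ = (1−a)S/(4σ) = 2.548×10¹¹ K⁴.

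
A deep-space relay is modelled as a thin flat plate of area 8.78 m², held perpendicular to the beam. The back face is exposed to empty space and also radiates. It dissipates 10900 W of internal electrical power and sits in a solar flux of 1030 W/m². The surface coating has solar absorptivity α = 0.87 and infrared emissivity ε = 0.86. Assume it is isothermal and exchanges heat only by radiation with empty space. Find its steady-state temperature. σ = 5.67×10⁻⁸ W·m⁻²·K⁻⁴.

At steady state, absorbed solar power + internal power = radiated power.
Absorbed: α·S·A_cross = 0.87·1030·8.780 = 7868 W (cross-section A).
Total input = 7868 + 10900 = 18770 W.
Radiated: εσ·A_surf·T⁴ with A_surf = 2A = 17.56 m².
T⁴ = 18770/(0.86·5.67×10⁻⁸·17.56) = 2.192×10¹⁰ K⁴.

T ≈ 385 K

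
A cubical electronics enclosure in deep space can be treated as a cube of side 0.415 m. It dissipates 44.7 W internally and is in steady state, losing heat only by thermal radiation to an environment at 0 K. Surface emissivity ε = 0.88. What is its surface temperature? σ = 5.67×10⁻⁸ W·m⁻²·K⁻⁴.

Steady state: internal power = radiated power, P = εσA T⁴.
Radiating area A = 6L² = 1.033 m².
T⁴ = P/(εσA) = 44.7/(0.88·5.67×10⁻⁸·1.033) = 8.670×10⁸ K⁴.
T = (8.670×10⁸)^(1/4).

T ≈ 172 K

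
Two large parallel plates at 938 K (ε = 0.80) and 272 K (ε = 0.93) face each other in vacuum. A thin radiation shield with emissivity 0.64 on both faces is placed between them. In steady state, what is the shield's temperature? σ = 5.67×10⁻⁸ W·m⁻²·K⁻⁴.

T_s ≈ 780 K

In steady state the net flux on the hot side equals that on the cold side.
σ(T₁⁴−T_s⁴)/D₁ = σ(T_s⁴−T₂⁴)/D₂, with D₁ = 1/ε₁+1/ε_s−1 = 1.812, D₂ = 1/ε_s+1/ε₂−1 = 1.638.
Solve for T_s⁴: T_s⁴ = (D₂·T₁⁴ + D₁·T₂⁴)/(D₁+D₂) = 3.703×10¹¹ K⁴.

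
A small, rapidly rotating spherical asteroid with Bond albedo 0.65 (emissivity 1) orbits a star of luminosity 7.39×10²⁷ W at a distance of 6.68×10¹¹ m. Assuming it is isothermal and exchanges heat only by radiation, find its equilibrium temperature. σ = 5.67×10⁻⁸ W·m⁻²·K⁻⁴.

T ≈ 212 K

First find the stellar flux at distance d: S = L/(4πd²) = 7.39×10²⁷/(4π·(6.68×10¹¹)²) = 1318 W/m².
For an isothermal sphere, absorbed (1−a)S·πr² = emitted σ·4πr²·T⁴, so T⁴ = (1−a)S/(4σ).
T⁴ = 0.350·1318/(4·5.67×10⁻⁸) = 2.034×10⁹ K⁴.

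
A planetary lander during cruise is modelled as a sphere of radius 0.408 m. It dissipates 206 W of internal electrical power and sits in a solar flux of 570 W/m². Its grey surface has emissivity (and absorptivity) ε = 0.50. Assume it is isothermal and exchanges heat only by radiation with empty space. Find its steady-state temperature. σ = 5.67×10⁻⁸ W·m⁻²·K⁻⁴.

At steady state, absorbed solar power + internal power = radiated power.
Absorbed: α·S·A_cross = 0.50·570·0.5230 = 149.0 W (cross-section πr²).
Total input = 149.0 + 206 = 355.0 W.
Radiated: εσ·A_surf·T⁴ with A_surf = 4πr² = 2.092 m².
T⁴ = 355.0/(0.50·5.67×10⁻⁸·2.092) = 5.987×10⁹ K⁴.

T ≈ 278 K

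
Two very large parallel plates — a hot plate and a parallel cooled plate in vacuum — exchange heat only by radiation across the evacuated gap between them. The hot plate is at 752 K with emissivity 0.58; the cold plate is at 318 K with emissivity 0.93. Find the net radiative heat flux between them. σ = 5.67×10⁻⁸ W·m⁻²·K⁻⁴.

For two infinite grey parallel plates, q = σ(T₁⁴ − T₂⁴)/(1/ε₁ + 1/ε₂ − 1).
T₁⁴ − T₂⁴ = 3.198×10¹¹ − 1.023×10¹⁰ = 3.096×10¹¹ K⁴.
1/ε₁ + 1/ε₂ − 1 = 1.724 + 1.075 − 1 = 1.799.
q = 5.67×10⁻⁸ × 3.096×10¹¹ / 1.799.

q ≈ 9750 W/m²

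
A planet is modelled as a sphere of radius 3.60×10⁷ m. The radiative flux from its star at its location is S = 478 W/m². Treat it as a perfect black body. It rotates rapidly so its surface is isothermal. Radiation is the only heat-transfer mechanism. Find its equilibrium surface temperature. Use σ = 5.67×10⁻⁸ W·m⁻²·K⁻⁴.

T ≈ 214 K

At equilibrium, absorbed power = emitted power.
Absorbing cross-section = πr² = 4.072×10¹⁵ m²; emitting surface = 4πr² = 1.629×10¹⁶ m² (ratio 4).
S·A_cross = εσ·A_surf·T⁴  ⇒  T⁴ = S/(4σ).
T⁴ = 1.00·478/(4·5.67×10⁻⁸) = 2.108×10⁹ K⁴.
T = (2.108×10⁹)^(1/4).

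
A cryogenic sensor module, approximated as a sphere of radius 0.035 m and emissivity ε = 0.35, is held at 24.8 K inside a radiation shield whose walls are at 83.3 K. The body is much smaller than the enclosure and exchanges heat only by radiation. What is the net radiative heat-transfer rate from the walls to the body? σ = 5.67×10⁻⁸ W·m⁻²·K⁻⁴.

For a small grey body in a large enclosure: P_net = εσA(T_body⁴ − T_wall⁴).
A = 4πr² = 0.01539 m²; T_body⁴ − T_wall⁴ = 3.783×10⁵ − 4.815×10⁷ = -4.777×10⁷ K⁴.
|P_net| = 0.35·5.67×10⁻⁸·0.01539·4.777×10⁷.

P_net ≈ 0.0146 W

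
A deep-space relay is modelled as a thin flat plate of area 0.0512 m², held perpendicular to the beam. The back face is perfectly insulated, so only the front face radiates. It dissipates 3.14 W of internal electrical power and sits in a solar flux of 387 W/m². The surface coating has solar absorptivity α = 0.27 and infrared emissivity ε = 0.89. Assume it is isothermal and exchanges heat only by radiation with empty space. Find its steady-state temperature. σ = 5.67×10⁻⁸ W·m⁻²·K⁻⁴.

At steady state, absorbed solar power + internal power = radiated power.
Absorbed: α·S·A_cross = 0.27·387·0.05120 = 5.350 W (cross-section A).
Total input = 5.350 + 3.14 = 8.490 W.
Radiated: εσ·A_surf·T⁴ with A_surf = A = 0.05120 m².
T⁴ = 8.490/(0.89·5.67×10⁻⁸·0.05120) = 3.286×10⁹ K⁴.

T ≈ 239 K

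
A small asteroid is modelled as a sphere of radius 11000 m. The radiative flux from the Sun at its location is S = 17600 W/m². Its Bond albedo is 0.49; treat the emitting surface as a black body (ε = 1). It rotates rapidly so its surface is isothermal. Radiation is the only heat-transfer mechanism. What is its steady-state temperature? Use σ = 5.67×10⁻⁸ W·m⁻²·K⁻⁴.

T ≈ 446 K

At equilibrium, absorbed power = emitted power.
Absorbing cross-section = πr² = 3.801×10⁸ m²; emitting surface = 4πr² = 1.521×10⁹ m² (ratio 4).
(1−a)S·A_cross = εσ·A_surf·T⁴  ⇒  T⁴ = (1−a)S/(4σ).
T⁴ = 0.510·17600/(4·5.67×10⁻⁸) = 3.958×10¹⁰ K⁴.
T = (3.958×10¹⁰)^(1/4).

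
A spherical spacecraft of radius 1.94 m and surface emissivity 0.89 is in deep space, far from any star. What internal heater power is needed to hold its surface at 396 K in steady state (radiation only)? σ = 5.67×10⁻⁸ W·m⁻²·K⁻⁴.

P = εσ·4πr²·T⁴.
4πr² = 47.29 m²; T⁴ = 2.459×10¹⁰ K⁴.
P = 0.89·5.67×10⁻⁸·47.29·2.459×10¹⁰.

P ≈ 58700 W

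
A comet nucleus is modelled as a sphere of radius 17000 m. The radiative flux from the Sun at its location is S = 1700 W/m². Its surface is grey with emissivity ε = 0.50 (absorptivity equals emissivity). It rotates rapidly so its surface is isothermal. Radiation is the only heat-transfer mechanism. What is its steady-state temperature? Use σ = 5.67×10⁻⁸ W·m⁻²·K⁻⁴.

At equilibrium, absorbed power = emitted power.
Absorbing cross-section = πr² = 9.079×10⁸ m²; emitting surface = 4πr² = 3.632×10⁹ m² (ratio 4).
εS·A_cross = εσ·A_surf·T⁴  ⇒  T⁴ = S/(4σ)   (ε cancels).
T⁴ = 1700/(4·5.67×10⁻⁸) = 7.496×10⁹ K⁴.
T = (7.496×10⁹)^(1/4).

T ≈ 294 K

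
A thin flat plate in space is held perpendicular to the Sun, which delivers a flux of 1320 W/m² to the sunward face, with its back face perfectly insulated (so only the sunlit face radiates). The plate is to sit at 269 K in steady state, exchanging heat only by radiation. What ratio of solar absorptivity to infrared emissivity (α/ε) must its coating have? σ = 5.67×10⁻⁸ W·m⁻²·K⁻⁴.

α/ε ≈ 0.225

Balance: αS·A = εσ·1A·T⁴ ⇒ α/ε = σT⁴/S.
α/ε = 5.67×10⁻⁸·(269)⁴/1320 = 5.67×10⁻⁸·5.236×10⁹/1320.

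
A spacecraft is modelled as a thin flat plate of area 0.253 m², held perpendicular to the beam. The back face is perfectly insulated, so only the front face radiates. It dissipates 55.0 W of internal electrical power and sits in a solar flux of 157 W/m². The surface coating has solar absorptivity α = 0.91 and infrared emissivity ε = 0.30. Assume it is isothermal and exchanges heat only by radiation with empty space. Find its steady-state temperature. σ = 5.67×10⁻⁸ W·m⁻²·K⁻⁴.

At steady state, absorbed solar power + internal power = radiated power.
Absorbed: α·S·A_cross = 0.91·157·0.2530 = 36.15 W (cross-section A).
Total input = 36.15 + 55.0 = 91.15 W.
Radiated: εσ·A_surf·T⁴ with A_surf = A = 0.2530 m².
T⁴ = 91.15/(0.30·5.67×10⁻⁸·0.2530) = 2.118×10¹⁰ K⁴.

T ≈ 381 K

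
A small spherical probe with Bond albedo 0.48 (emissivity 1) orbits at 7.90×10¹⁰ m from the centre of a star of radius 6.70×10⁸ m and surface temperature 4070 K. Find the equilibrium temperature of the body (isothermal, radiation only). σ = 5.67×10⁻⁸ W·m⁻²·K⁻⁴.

T ≈ 225 K

The star's surface emits σT_*⁴; at distance d the flux is S = σT_*⁴(R_*/d)².
S = 5.67×10⁻⁸·(4070)⁴·(6.70×10⁸/7.90×10¹⁰)² = 1119 W/m².
For an isothermal sphere T⁴ = (1−a)S/(4σ) = 2.566×10⁹ K⁴.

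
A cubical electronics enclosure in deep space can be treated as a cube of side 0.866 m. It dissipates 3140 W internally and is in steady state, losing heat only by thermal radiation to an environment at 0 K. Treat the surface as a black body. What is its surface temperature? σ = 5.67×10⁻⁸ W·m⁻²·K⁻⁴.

Steady state: internal power = radiated power, P = εσA T⁴.
Radiating area A = 6L² = 4.500 m².
T⁴ = P/(εσA) = 3140/(1.0·5.67×10⁻⁸·4.500) = 1.231×10¹⁰ K⁴.
T = (1.231×10¹⁰)^(1/4).

T ≈ 333 K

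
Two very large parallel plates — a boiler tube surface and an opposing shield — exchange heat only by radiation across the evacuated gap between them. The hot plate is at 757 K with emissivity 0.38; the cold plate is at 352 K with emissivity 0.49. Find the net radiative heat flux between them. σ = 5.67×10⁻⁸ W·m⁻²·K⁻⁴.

For two infinite grey parallel plates, q = σ(T₁⁴ − T₂⁴)/(1/ε₁ + 1/ε₂ − 1).
T₁⁴ − T₂⁴ = 3.284×10¹¹ − 1.535×10¹⁰ = 3.130×10¹¹ K⁴.
1/ε₁ + 1/ε₂ − 1 = 2.632 + 2.041 − 1 = 3.672.
q = 5.67×10⁻⁸ × 3.130×10¹¹ / 3.672.

q ≈ 4830 W/m²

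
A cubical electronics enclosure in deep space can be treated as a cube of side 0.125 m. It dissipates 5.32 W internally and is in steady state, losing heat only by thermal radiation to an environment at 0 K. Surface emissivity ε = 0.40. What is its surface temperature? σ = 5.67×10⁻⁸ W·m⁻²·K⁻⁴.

Steady state: internal power = radiated power, P = εσA T⁴.
Radiating area A = 6L² = 0.09375 m².
T⁴ = P/(εσA) = 5.32/(0.40·5.67×10⁻⁸·0.09375) = 2.502×10⁹ K⁴.
T = (2.502×10⁹)^(1/4).

T ≈ 224 K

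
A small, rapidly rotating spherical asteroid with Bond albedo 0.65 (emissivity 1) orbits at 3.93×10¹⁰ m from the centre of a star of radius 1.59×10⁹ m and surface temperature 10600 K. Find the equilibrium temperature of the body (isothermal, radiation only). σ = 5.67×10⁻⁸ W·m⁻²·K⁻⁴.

The star's surface emits σT_*⁴; at distance d the flux is S = σT_*⁴(R_*/d)².
S = 5.67×10⁻⁸·(10600)⁴·(1.59×10⁹/3.93×10¹⁰)² = 1.172×10⁶ W/m².
For an isothermal sphere T⁴ = (1−a)S/(4σ) = 1.808×10¹² K⁴.

T ≈ 1160 K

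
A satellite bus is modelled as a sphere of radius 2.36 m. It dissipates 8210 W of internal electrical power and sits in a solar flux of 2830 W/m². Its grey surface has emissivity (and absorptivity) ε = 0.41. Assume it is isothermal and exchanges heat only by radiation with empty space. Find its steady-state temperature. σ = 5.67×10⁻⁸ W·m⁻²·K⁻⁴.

T ≈ 364 K

At steady state, absorbed solar power + internal power = radiated power.
Absorbed: α·S·A_cross = 0.41·2830·17.50 = 20300 W (cross-section πr²).
Total input = 20300 + 8210 = 28510 W.
Radiated: εσ·A_surf·T⁴ with A_surf = 4πr² = 69.99 m².
T⁴ = 28510/(0.41·5.67×10⁻⁸·69.99) = 1.752×10¹⁰ K⁴.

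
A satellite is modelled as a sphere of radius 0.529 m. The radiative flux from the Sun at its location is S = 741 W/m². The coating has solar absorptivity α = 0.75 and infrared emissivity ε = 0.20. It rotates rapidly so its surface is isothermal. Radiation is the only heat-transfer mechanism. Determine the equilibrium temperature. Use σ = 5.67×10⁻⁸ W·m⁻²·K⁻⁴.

T ≈ 333 K

At equilibrium, absorbed power = emitted power.
Absorbing cross-section = πr² = 0.8791 m²; emitting surface = 4πr² = 3.517 m² (ratio 4).
αS·A_cross = εσ·A_surf·T⁴  ⇒  T⁴ = αS/(ε·4σ).
T⁴ = 0.750·741/(0.20·4·5.67×10⁻⁸) = 1.225×10¹⁰ K⁴.
T = (1.225×10¹⁰)^(1/4).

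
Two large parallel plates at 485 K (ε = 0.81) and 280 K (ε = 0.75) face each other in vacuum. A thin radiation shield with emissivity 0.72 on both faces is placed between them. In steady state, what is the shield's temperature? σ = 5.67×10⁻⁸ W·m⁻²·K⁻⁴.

In steady state the net flux on the hot side equals that on the cold side.
σ(T₁⁴−T_s⁴)/D₁ = σ(T_s⁴−T₂⁴)/D₂, with D₁ = 1/ε₁+1/ε_s−1 = 1.623, D₂ = 1/ε_s+1/ε₂−1 = 1.722.
Solve for T_s⁴: T_s⁴ = (D₂·T₁⁴ + D₁·T₂⁴)/(D₁+D₂) = 3.146×10¹⁰ K⁴.

T_s ≈ 421 K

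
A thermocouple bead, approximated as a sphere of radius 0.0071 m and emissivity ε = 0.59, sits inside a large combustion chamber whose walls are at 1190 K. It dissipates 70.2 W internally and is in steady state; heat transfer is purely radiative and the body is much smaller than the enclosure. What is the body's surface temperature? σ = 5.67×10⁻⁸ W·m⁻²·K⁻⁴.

T ≈ 1520 K

For a small grey body in a large enclosure, net radiated power = εσA(T⁴ − T_w⁴).
Steady state: P = εσA(T⁴ − T_w⁴) with A = 4πr² = 6.335×10⁻⁴ m².
T⁴ = P/(εσA) + T_w⁴ = 70.2/(0.59·5.67×10⁻⁸·6.335×10⁻⁴) + (1190)⁴
    = 3.313×10¹² + 2.005×10¹² = 5.318×10¹² K⁴.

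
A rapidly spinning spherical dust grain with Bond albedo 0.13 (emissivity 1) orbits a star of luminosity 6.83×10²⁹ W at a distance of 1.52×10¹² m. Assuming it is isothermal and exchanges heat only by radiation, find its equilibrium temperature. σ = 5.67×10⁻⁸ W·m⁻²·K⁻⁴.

T ≈ 548 K

First find the stellar flux at distance d: S = L/(4πd²) = 6.83×10²⁹/(4π·(1.52×10¹²)²) = 23520 W/m².
For an isothermal sphere, absorbed (1−a)S·πr² = emitted σ·4πr²·T⁴, so T⁴ = (1−a)S/(4σ).
T⁴ = 0.870·23520/(4·5.67×10⁻⁸) = 9.024×10¹⁰ K⁴.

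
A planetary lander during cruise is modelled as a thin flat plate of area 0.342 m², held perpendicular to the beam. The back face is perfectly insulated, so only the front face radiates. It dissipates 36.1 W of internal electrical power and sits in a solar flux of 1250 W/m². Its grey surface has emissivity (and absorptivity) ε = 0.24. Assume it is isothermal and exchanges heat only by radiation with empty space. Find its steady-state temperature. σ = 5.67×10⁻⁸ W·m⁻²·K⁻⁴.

At steady state, absorbed solar power + internal power = radiated power.
Absorbed: α·S·A_cross = 0.24·1250·0.3420 = 102.6 W (cross-section A).
Total input = 102.6 + 36.1 = 138.7 W.
Radiated: εσ·A_surf·T⁴ with A_surf = A = 0.3420 m².
T⁴ = 138.7/(0.24·5.67×10⁻⁸·0.3420) = 2.980×10¹⁰ K⁴.

T ≈ 415 K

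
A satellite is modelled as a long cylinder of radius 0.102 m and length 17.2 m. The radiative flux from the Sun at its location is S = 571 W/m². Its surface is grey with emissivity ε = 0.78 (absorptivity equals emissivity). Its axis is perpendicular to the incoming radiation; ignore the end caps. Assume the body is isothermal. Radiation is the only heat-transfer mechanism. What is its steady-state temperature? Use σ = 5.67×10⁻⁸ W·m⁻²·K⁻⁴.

At equilibrium, absorbed power = emitted power.
Absorbing cross-section = 2rL = 3.509 m²; emitting surface = 2πrL = 11.02 m² (ratio π).
εS·A_cross = εσ·A_surf·T⁴  ⇒  T⁴ = S/(πσ)   (ε cancels).
T⁴ = 571/(π·5.67×10⁻⁸) = 3.206×10⁹ K⁴.
T = (3.206×10⁹)^(1/4).

T ≈ 238 K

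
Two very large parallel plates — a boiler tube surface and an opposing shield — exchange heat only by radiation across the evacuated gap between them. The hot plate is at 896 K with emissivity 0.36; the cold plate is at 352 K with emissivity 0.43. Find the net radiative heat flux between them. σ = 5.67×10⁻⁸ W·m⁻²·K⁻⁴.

For two infinite grey parallel plates, q = σ(T₁⁴ − T₂⁴)/(1/ε₁ + 1/ε₂ − 1).
T₁⁴ − T₂⁴ = 6.445×10¹¹ − 1.535×10¹⁰ = 6.292×10¹¹ K⁴.
1/ε₁ + 1/ε₂ − 1 = 2.778 + 2.326 − 1 = 4.103.
q = 5.67×10⁻⁸ × 6.292×10¹¹ / 4.103.

q ≈ 8690 W/m²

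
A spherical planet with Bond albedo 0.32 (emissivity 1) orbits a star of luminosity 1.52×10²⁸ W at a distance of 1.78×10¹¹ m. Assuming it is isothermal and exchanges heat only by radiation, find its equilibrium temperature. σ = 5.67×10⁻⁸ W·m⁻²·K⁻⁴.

T ≈ 582 K

First find the stellar flux at distance d: S = L/(4πd²) = 1.52×10²⁸/(4π·(1.78×10¹¹)²) = 38180 W/m².
For an isothermal sphere, absorbed (1−a)S·πr² = emitted σ·4πr²·T⁴, so T⁴ = (1−a)S/(4σ).
T⁴ = 0.680·38180/(4·5.67×10⁻⁸) = 1.145×10¹¹ K⁴.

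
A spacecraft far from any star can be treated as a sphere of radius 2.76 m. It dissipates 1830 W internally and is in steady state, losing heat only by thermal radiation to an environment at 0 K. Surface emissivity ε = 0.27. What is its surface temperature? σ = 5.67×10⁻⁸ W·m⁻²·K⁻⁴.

T ≈ 188 K

Steady state: internal power = radiated power, P = εσA T⁴.
Radiating area A = 4πr² = 95.73 m².
T⁴ = P/(εσA) = 1830/(0.27·5.67×10⁻⁸·95.73) = 1.249×10⁹ K⁴.
T = (1.249×10⁹)^(1/4).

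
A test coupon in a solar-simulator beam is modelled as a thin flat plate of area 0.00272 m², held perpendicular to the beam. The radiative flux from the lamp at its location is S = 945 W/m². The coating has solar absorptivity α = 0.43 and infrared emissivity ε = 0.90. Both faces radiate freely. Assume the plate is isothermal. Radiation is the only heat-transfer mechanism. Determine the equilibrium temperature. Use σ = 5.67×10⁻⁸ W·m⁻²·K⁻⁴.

T ≈ 251 K

At equilibrium, absorbed power = emitted power.
Absorbing cross-section = A = 0.002720 m²; emitting surface = 2A = 0.005440 m² (ratio 2).
αS·A_cross = εσ·A_surf·T⁴  ⇒  T⁴ = αS/(ε·2σ).
T⁴ = 0.430·945/(0.90·2·5.67×10⁻⁸) = 3.981×10⁹ K⁴.
T = (3.981×10⁹)^(1/4).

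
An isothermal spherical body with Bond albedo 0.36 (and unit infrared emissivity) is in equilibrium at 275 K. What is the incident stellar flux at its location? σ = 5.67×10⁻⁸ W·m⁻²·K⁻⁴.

S ≈ 2030 W/m²

(1−a)S·πr² = σ·4πr²·T⁴ ⇒ S = 4σT⁴/(1−a).
S = 4·5.67×10⁻⁸·5.719×10⁹/0.640.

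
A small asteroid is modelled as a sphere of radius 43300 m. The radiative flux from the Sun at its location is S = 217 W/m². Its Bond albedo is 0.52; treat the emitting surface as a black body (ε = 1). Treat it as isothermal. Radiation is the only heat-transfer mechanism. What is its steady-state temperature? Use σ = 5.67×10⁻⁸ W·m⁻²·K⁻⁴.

At equilibrium, absorbed power = emitted power.
Absorbing cross-section = πr² = 5.890×10⁹ m²; emitting surface = 4πr² = 2.356×10¹⁰ m² (ratio 4).
(1−a)S·A_cross = εσ·A_surf·T⁴  ⇒  T⁴ = (1−a)S/(4σ).
T⁴ = 0.480·217/(4·5.67×10⁻⁸) = 4.593×10⁸ K⁴.
T = (4.593×10⁸)^(1/4).

T ≈ 146 K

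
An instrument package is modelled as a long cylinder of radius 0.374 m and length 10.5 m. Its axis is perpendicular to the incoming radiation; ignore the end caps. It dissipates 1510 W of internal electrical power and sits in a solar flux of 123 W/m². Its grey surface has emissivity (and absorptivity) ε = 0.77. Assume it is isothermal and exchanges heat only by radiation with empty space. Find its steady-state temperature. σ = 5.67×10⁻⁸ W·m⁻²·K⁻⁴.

T ≈ 214 K

At steady state, absorbed solar power + internal power = radiated power.
Absorbed: α·S·A_cross = 0.77·123·7.854 = 743.9 W (cross-section 2rL).
Total input = 743.9 + 1510 = 2254 W.
Radiated: εσ·A_surf·T⁴ with A_surf = 2πrL = 24.67 m².
T⁴ = 2254/(0.77·5.67×10⁻⁸·24.67) = 2.092×10⁹ K⁴.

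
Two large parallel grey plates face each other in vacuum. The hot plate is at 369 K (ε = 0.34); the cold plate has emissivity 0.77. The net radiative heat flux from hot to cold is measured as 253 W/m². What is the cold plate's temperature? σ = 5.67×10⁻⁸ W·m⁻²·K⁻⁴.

T₂ ≈ 253 K

q = σ(T₁⁴ − T₂⁴)/(1/ε₁ + 1/ε₂ − 1); denominator = 3.240.
T₂⁴ = T₁⁴ − q·(1/ε₁+1/ε₂−1)/σ = 1.854×10¹⁰ − 253·3.240/5.67×10⁻⁸
    = 4.083×10⁹ K⁴.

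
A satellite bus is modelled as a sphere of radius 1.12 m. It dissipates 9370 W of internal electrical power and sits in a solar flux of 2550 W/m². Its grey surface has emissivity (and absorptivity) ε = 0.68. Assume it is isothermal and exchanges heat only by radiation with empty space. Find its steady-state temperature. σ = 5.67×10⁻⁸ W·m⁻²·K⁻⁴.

T ≈ 404 K

At steady state, absorbed solar power + internal power = radiated power.
Absorbed: α·S·A_cross = 0.68·2550·3.941 = 6833 W (cross-section πr²).
Total input = 6833 + 9370 = 16200 W.
Radiated: εσ·A_surf·T⁴ with A_surf = 4πr² = 15.76 m².
T⁴ = 16200/(0.68·5.67×10⁻⁸·15.76) = 2.666×10¹⁰ K⁴.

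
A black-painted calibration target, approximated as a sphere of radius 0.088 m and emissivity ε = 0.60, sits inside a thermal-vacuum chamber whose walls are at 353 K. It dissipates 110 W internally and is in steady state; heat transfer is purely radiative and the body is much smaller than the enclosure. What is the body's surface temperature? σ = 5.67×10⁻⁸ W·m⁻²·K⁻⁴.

For a small grey body in a large enclosure, net radiated power = εσA(T⁴ − T_w⁴).
Steady state: P = εσA(T⁴ − T_w⁴) with A = 4πr² = 0.09731 m².
T⁴ = P/(εσA) + T_w⁴ = 110/(0.60·5.67×10⁻⁸·0.09731) + (353)⁴
    = 3.323×10¹⁰ + 1.553×10¹⁰ = 4.875×10¹⁰ K⁴.

T ≈ 470 K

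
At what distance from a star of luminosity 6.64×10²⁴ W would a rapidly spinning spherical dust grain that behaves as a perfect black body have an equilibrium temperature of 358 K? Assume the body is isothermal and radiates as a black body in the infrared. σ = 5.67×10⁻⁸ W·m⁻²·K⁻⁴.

d ≈ 1.19×10¹⁰ m

For an isothermal black-emitting sphere, (1−a)S·πr² = σ·4πr²·T⁴ ⇒ S = 4σT⁴/(1−a).
S = 4·5.67×10⁻⁸·(358)⁴/1.00 = 3725 W/m².
Flux falls as S = L/(4πd²), so d = √(L/(4πS)) = √(6.64×10²⁴/(4π·3725)).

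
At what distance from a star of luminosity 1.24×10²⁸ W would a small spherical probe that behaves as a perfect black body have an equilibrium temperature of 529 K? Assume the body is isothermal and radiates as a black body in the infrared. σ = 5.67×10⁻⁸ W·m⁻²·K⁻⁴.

d ≈ 2.36×10¹¹ m

For an isothermal black-emitting sphere, (1−a)S·πr² = σ·4πr²·T⁴ ⇒ S = 4σT⁴/(1−a).
S = 4·5.67×10⁻⁸·(529)⁴/1.00 = 17760 W/m².
Flux falls as S = L/(4πd²), so d = √(L/(4πS)) = √(1.24×10²⁸/(4π·17760)).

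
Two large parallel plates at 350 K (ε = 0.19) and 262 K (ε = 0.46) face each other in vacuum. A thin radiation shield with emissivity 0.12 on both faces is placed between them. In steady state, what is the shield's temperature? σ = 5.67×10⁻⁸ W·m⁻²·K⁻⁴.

T_s ≈ 309 K

In steady state the net flux on the hot side equals that on the cold side.
σ(T₁⁴−T_s⁴)/D₁ = σ(T_s⁴−T₂⁴)/D₂, with D₁ = 1/ε₁+1/ε_s−1 = 12.60, D₂ = 1/ε_s+1/ε₂−1 = 9.507.
Solve for T_s⁴: T_s⁴ = (D₂·T₁⁴ + D₁·T₂⁴)/(D₁+D₂) = 9.140×10⁹ K⁴.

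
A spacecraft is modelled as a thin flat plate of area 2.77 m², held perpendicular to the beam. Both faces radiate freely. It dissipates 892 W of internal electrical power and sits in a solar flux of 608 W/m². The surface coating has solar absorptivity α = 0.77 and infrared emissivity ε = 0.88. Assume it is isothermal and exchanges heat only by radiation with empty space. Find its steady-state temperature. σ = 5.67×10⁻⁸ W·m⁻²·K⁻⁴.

T ≈ 298 K

At steady state, absorbed solar power + internal power = radiated power.
Absorbed: α·S·A_cross = 0.77·608·2.770 = 1297 W (cross-section A).
Total input = 1297 + 892 = 2189 W.
Radiated: εσ·A_surf·T⁴ with A_surf = 2A = 5.540 m².
T⁴ = 2189/(0.88·5.67×10⁻⁸·5.540) = 7.918×10⁹ K⁴.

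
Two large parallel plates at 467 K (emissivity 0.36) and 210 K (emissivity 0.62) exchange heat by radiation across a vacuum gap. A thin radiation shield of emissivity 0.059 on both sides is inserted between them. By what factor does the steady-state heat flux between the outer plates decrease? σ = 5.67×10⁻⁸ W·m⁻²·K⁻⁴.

factor ≈ 10.7

Without shield: q₀ = σΔ(T⁴)/(1/ε₁+1/ε₂−1) with denominator 3.391.
With shield the two gaps are in series; the resistances add: (1/ε₁+1/ε_s−1)+(1/ε_s+1/ε₂−1) = 18.73+17.56 = 36.29.
Heat-flux ratio q₀/q = 36.29/3.391.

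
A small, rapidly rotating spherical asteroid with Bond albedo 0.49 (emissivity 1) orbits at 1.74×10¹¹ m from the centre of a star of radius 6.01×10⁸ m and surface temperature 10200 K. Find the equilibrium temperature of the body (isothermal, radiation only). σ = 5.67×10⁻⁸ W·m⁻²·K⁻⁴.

The star's surface emits σT_*⁴; at distance d the flux is S = σT_*⁴(R_*/d)².
S = 5.67×10⁻⁸·(10200)⁴·(6.01×10⁸/1.74×10¹¹)² = 7322 W/m².
For an isothermal sphere T⁴ = (1−a)S/(4σ) = 1.646×10¹⁰ K⁴.

T ≈ 358 K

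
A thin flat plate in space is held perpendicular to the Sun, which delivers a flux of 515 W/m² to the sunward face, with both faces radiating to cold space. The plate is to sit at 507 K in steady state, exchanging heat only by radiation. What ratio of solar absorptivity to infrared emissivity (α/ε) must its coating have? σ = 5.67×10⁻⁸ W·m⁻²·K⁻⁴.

α/ε ≈ 14.5

Balance: αS·A = εσ·2A·T⁴ ⇒ α/ε = 2σT⁴/S.
α/ε = 2·5.67×10⁻⁸·(507)⁴/515 = 2·5.67×10⁻⁸·6.607×10¹⁰/515.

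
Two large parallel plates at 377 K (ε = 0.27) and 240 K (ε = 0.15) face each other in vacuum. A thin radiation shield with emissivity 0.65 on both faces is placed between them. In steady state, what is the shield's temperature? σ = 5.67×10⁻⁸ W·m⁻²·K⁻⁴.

In steady state the net flux on the hot side equals that on the cold side.
σ(T₁⁴−T_s⁴)/D₁ = σ(T_s⁴−T₂⁴)/D₂, with D₁ = 1/ε₁+1/ε_s−1 = 4.242, D₂ = 1/ε_s+1/ε₂−1 = 7.205.
Solve for T_s⁴: T_s⁴ = (D₂·T₁⁴ + D₁·T₂⁴)/(D₁+D₂) = 1.394×10¹⁰ K⁴.

T_s ≈ 344 K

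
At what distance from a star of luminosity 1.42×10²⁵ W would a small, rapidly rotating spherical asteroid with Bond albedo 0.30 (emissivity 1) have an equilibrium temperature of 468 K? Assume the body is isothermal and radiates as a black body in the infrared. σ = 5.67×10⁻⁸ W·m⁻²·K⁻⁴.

For an isothermal black-emitting sphere, (1−a)S·πr² = σ·4πr²·T⁴ ⇒ S = 4σT⁴/(1−a).
S = 4·5.67×10⁻⁸·(468)⁴/0.700 = 15540 W/m².
Flux falls as S = L/(4πd²), so d = √(L/(4πS)) = √(1.42×10²⁵/(4π·15540)).

d ≈ 8.53×10⁹ m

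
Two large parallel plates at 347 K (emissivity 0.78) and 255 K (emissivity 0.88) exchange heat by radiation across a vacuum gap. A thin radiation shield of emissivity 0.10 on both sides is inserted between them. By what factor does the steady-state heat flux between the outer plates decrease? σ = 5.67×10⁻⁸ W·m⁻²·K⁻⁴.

factor ≈ 14.4

Without shield: q₀ = σΔ(T⁴)/(1/ε₁+1/ε₂−1) with denominator 1.418.
With shield the two gaps are in series; the resistances add: (1/ε₁+1/ε_s−1)+(1/ε_s+1/ε₂−1) = 10.28+10.14 = 20.42.
Heat-flux ratio q₀/q = 20.42/1.418.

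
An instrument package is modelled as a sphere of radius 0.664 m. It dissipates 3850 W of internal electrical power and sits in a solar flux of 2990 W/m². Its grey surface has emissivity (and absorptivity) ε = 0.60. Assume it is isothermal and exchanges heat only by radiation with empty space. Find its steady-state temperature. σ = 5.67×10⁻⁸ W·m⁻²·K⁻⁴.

T ≈ 428 K

At steady state, absorbed solar power + internal power = radiated power.
Absorbed: α·S·A_cross = 0.60·2990·1.385 = 2485 W (cross-section πr²).
Total input = 2485 + 3850 = 6335 W.
Radiated: εσ·A_surf·T⁴ with A_surf = 4πr² = 5.540 m².
T⁴ = 6335/(0.60·5.67×10⁻⁸·5.540) = 3.361×10¹⁰ K⁴.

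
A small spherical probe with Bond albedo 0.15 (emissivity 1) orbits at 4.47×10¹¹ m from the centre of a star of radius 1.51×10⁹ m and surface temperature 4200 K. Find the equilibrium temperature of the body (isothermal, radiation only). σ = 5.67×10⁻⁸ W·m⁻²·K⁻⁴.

T ≈ 166 K

The star's surface emits σT_*⁴; at distance d the flux is S = σT_*⁴(R_*/d)².
S = 5.67×10⁻⁸·(4200)⁴·(1.51×10⁹/4.47×10¹¹)² = 201.3 W/m².
For an isothermal sphere T⁴ = (1−a)S/(4σ) = 7.546×10⁸ K⁴.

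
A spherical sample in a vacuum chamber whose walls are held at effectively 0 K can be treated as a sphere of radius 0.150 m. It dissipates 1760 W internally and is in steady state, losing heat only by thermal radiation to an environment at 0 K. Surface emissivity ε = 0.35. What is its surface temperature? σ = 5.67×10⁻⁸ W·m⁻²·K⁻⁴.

Steady state: internal power = radiated power, P = εσA T⁴.
Radiating area A = 4πr² = 0.2827 m².
T⁴ = P/(εσA) = 1760/(0.35·5.67×10⁻⁸·0.2827) = 3.137×10¹¹ K⁴.
T = (3.137×10¹¹)^(1/4).

T ≈ 748 K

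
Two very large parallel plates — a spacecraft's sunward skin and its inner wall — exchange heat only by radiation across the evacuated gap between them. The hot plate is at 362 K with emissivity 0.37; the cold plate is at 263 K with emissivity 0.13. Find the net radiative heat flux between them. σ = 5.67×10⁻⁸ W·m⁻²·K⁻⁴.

For two infinite grey parallel plates, q = σ(T₁⁴ − T₂⁴)/(1/ε₁ + 1/ε₂ − 1).
T₁⁴ − T₂⁴ = 1.717×10¹⁰ − 4.784×10⁹ = 1.239×10¹⁰ K⁴.
1/ε₁ + 1/ε₂ − 1 = 2.703 + 7.692 − 1 = 9.395.
q = 5.67×10⁻⁸ × 1.239×10¹⁰ / 9.395.

q ≈ 74.8 W/m²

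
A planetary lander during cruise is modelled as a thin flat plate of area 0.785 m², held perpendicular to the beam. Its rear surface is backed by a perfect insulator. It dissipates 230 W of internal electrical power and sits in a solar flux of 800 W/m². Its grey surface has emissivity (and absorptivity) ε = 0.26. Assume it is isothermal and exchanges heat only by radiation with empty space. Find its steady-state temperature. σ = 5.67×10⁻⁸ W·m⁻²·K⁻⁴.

At steady state, absorbed solar power + internal power = radiated power.
Absorbed: α·S·A_cross = 0.26·800·0.7850 = 163.3 W (cross-section A).
Total input = 163.3 + 230 = 393.3 W.
Radiated: εσ·A_surf·T⁴ with A_surf = A = 0.7850 m².
T⁴ = 393.3/(0.26·5.67×10⁻⁸·0.7850) = 3.398×10¹⁰ K⁴.

T ≈ 429 K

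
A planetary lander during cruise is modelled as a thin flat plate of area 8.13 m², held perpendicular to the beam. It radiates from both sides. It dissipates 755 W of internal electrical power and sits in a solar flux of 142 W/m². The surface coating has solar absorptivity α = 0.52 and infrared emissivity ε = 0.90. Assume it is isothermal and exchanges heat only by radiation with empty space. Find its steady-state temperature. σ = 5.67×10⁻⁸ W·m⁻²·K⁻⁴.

T ≈ 201 K

At steady state, absorbed solar power + internal power = radiated power.
Absorbed: α·S·A_cross = 0.52·142·8.130 = 600.3 W (cross-section A).
Total input = 600.3 + 755 = 1355 W.
Radiated: εσ·A_surf·T⁴ with A_surf = 2A = 16.26 m².
T⁴ = 1355/(0.90·5.67×10⁻⁸·16.26) = 1.633×10⁹ K⁴.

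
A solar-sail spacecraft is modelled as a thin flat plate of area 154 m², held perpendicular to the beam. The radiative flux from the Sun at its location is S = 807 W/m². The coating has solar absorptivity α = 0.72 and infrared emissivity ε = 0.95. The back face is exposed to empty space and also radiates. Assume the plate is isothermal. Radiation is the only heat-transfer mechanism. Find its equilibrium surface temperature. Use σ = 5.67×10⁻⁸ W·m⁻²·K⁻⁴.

At equilibrium, absorbed power = emitted power.
Absorbing cross-section = A = 154.0 m²; emitting surface = 2A = 308.0 m² (ratio 2).
αS·A_cross = εσ·A_surf·T⁴  ⇒  T⁴ = αS/(ε·2σ).
T⁴ = 0.720·807/(0.95·2·5.67×10⁻⁸) = 5.393×10⁹ K⁴.
T = (5.393×10⁹)^(1/4).

T ≈ 271 K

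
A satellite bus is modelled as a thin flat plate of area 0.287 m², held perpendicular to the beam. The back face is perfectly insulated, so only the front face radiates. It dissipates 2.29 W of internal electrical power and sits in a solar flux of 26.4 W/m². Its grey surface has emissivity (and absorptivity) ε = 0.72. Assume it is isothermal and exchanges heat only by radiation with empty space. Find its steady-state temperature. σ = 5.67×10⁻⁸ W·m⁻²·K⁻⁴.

T ≈ 160 K

At steady state, absorbed solar power + internal power = radiated power.
Absorbed: α·S·A_cross = 0.72·26.4·0.2870 = 5.455 W (cross-section A).
Total input = 5.455 + 2.29 = 7.745 W.
Radiated: εσ·A_surf·T⁴ with A_surf = A = 0.2870 m².
T⁴ = 7.745/(0.72·5.67×10⁻⁸·0.2870) = 6.611×10⁸ K⁴.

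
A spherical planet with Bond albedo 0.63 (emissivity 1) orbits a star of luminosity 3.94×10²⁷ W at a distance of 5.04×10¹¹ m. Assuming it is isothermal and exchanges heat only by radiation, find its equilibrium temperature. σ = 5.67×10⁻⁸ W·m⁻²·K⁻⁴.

First find the stellar flux at distance d: S = L/(4πd²) = 3.94×10²⁷/(4π·(5.04×10¹¹)²) = 1234 W/m².
For an isothermal sphere, absorbed (1−a)S·πr² = emitted σ·4πr²·T⁴, so T⁴ = (1−a)S/(4σ).
T⁴ = 0.370·1234/(4·5.67×10⁻⁸) = 2.014×10⁹ K⁴.

T ≈ 212 K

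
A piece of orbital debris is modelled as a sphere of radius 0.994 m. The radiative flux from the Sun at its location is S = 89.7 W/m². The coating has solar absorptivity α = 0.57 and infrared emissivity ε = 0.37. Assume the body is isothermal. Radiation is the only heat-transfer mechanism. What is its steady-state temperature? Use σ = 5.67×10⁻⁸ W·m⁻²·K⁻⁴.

T ≈ 157 K

At equilibrium, absorbed power = emitted power.
Absorbing cross-section = πr² = 3.104 m²; emitting surface = 4πr² = 12.42 m² (ratio 4).
αS·A_cross = εσ·A_surf·T⁴  ⇒  T⁴ = αS/(ε·4σ).
T⁴ = 0.570·89.7/(0.37·4·5.67×10⁻⁸) = 6.093×10⁸ K⁴.
T = (6.093×10⁸)^(1/4).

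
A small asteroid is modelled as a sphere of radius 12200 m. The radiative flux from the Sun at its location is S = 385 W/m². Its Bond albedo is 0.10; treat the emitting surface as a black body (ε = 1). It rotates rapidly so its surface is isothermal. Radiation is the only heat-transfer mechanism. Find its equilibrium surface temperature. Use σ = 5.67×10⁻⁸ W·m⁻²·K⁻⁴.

T ≈ 198 K

At equilibrium, absorbed power = emitted power.
Absorbing cross-section = πr² = 4.676×10⁸ m²; emitting surface = 4πr² = 1.870×10⁹ m² (ratio 4).
(1−a)S·A_cross = εσ·A_surf·T⁴  ⇒  T⁴ = (1−a)S/(4σ).
T⁴ = 0.900·385/(4·5.67×10⁻⁸) = 1.528×10⁹ K⁴.
T = (1.528×10⁹)^(1/4).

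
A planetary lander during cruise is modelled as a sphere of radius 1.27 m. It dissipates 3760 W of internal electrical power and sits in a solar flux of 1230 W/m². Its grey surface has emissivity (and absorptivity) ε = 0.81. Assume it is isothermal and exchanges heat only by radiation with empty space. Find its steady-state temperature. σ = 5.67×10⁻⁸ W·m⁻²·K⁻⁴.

T ≈ 312 K

At steady state, absorbed solar power + internal power = radiated power.
Absorbed: α·S·A_cross = 0.81·1230·5.067 = 5048 W (cross-section πr²).
Total input = 5048 + 3760 = 8808 W.
Radiated: εσ·A_surf·T⁴ with A_surf = 4πr² = 20.27 m².
T⁴ = 8808/(0.81·5.67×10⁻⁸·20.27) = 9.463×10⁹ K⁴.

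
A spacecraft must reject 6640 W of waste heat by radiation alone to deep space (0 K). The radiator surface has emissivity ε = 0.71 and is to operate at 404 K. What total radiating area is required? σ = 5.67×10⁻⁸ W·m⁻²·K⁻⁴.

A ≈ 6.19 m²

P = εσA T⁴ ⇒ A = P/(εσT⁴).
T⁴ = 2.664×10¹⁰ K⁴.
A = 6640/(0.71 × 5.67×10⁻⁸ × 2.664×10¹⁰).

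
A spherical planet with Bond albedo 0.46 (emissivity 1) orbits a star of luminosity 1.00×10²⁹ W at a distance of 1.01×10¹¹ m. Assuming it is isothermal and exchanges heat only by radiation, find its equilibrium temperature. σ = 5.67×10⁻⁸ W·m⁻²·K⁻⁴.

T ≈ 1170 K

First find the stellar flux at distance d: S = L/(4πd²) = 1.00×10²⁹/(4π·(1.01×10¹¹)²) = 7.801×10⁵ W/m².
For an isothermal sphere, absorbed (1−a)S·πr² = emitted σ·4πr²·T⁴, so T⁴ = (1−a)S/(4σ).
T⁴ = 0.540·7.801×10⁵/(4·5.67×10⁻⁸) = 1.857×10¹² K⁴.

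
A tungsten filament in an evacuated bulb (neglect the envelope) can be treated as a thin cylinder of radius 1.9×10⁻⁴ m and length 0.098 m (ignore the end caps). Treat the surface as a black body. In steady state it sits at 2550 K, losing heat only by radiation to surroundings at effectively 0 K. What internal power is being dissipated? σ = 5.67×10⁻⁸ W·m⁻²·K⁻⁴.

P ≈ 280 W

Steady state: P = εσA T⁴.
A = 2πrL = 1.170×10⁻⁴ m²; T⁴ = (2550)⁴ = 4.228×10¹³ K⁴.
P = 1.0 × 5.67×10⁻⁸ × 1.170×10⁻⁴ × 4.228×10¹³.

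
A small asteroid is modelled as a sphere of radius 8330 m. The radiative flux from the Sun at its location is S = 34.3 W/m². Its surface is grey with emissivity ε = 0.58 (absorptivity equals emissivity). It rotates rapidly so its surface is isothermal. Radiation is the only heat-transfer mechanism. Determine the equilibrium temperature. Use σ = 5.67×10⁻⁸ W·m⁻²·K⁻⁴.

T ≈ 111 K

At equilibrium, absorbed power = emitted power.
Absorbing cross-section = πr² = 2.180×10⁸ m²; emitting surface = 4πr² = 8.720×10⁸ m² (ratio 4).
εS·A_cross = εσ·A_surf·T⁴  ⇒  T⁴ = S/(4σ)   (ε cancels).
T⁴ = 34.3/(4·5.67×10⁻⁸) = 1.512×10⁸ K⁴.
T = (1.512×10⁸)^(1/4).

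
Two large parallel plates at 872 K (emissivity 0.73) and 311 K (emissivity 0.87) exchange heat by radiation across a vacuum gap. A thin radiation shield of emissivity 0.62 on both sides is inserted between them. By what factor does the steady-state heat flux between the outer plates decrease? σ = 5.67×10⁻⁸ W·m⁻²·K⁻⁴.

factor ≈ 2.47

Without shield: q₀ = σΔ(T⁴)/(1/ε₁+1/ε₂−1) with denominator 1.519.
With shield the two gaps are in series; the resistances add: (1/ε₁+1/ε_s−1)+(1/ε_s+1/ε₂−1) = 1.983+1.762 = 3.745.
Heat-flux ratio q₀/q = 3.745/1.519.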